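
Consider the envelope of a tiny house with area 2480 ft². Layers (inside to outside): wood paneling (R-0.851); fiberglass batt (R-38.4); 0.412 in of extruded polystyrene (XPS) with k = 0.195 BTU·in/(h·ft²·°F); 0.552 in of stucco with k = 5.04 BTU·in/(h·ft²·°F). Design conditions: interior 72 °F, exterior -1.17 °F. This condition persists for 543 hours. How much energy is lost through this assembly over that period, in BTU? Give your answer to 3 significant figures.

0.412/0.195 = 2.113
0.552/5.04 = 0.1095
R_total = 0.851 + 38.4 + 2.113 + 0.1095 = 41.47 ft²·°F·h/BTU
Q = 2480 × (72 − (-1.17)) / 41.47 = 4375 BTU/h
E = 4375 × 543 = 2376000 BTU

2380000 BTU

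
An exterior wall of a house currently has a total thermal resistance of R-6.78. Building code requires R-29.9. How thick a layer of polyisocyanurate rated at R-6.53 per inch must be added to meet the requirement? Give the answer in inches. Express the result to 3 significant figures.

ΔR = 29.9 − 6.78 = 23.12 ft²·°F·h/BTU
L = ΔR / (R/in) = 23.12/6.53 = 3.541 in

3.54 in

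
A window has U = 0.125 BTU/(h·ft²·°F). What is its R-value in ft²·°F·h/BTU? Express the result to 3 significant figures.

8.00 ft²·°F·h/BTU

R = 1/U = 1/0.125 = 8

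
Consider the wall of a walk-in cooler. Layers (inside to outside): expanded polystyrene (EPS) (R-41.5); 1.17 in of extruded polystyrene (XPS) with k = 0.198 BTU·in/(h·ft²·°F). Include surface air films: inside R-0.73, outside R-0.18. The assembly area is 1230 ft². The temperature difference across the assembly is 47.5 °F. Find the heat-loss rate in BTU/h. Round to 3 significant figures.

1.17/0.198 = 5.909
R_total = 0.73 + 41.5 + 5.909 + 0.18 = 48.32 ft²·°F·h/BTU
Q = A·ΔT/R = 1230 × 47.5 / 48.32 = 1209 BTU/h

1210 BTU/h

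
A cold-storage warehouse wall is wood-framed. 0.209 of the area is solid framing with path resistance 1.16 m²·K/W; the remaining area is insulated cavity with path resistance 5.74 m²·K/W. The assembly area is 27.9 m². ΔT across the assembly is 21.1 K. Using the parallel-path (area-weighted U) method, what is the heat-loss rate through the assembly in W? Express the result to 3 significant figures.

187 W

U_eff = 0.791/5.74 + 0.209/1.16 = 0.1378 + 0.1802 = 0.318
R_eff = 1/U_eff = 3.145 m²·K/W
Q = 27.9 × 21.1 / 3.145 = 187.2 W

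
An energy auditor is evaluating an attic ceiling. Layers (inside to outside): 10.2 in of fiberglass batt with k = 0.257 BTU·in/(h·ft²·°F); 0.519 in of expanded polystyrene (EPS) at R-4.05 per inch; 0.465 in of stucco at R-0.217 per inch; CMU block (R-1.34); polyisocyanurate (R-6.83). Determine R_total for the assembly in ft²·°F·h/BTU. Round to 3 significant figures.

10.2/0.257 = 39.69
0.519 × 4.05 = 2.102
0.465 × 0.217 = 0.1009
R_total = 39.69 + 2.102 + 0.1009 + 1.34 + 6.83 = 50.06 ft²·°F·h/BTU

50.1 ft²·°F·h/BTU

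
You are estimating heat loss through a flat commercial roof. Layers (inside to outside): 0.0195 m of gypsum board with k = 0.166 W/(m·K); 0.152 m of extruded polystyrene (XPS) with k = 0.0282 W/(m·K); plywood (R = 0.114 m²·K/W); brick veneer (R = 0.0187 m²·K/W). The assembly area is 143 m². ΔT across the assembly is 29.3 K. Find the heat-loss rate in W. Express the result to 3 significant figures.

0.0195/0.166 = 0.1175
0.152/0.0282 = 5.39
R_total = 0.1175 + 5.39 + 0.114 + 0.0187 = 5.64 m²·K/W
Q = A·ΔT/R = 143 × 29.3 / 5.64 = 742.9 W

743 W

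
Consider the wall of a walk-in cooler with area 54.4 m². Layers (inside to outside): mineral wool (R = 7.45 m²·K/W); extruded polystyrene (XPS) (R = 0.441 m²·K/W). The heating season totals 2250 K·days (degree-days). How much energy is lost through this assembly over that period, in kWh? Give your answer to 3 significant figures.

R_total = 7.45 + 0.441 = 7.891 m²·K/W
E = A × HDD × 24 / R / 1000 = 54.4 × 2250 × 24 / 7.891 / 1000 = 372.3 kWh

372 kWh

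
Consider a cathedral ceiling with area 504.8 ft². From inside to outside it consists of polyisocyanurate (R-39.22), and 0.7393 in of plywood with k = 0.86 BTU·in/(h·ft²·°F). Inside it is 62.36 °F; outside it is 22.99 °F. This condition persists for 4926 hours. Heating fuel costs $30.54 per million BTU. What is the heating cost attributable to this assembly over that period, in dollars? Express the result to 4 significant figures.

74.60 dollars

0.7393/0.86 = 0.85965
R_total = 39.22 + 0.85965 = 40.08 ft²·°F·h/BTU
Q = 504.8 × (62.36 − 22.99) / 40.08 = 495.86 BTU/h
E = 495.86 × 4926 = 2442600 BTU
Cost = 2442600/10⁶ × 30.54 = $74.597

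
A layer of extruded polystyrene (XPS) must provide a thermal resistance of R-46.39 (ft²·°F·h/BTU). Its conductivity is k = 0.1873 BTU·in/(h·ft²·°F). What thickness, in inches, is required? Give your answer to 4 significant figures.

L = R × k = 46.39 × 0.1873 = 8.6888 in

8.689 in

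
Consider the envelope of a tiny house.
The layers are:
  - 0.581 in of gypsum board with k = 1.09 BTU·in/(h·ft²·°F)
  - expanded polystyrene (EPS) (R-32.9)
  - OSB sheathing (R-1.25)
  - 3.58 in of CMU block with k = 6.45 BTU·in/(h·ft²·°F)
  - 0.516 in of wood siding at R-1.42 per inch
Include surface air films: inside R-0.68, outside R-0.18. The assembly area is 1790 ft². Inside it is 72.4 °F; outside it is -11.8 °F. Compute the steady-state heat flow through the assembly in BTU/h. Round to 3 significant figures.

0.581/1.09 = 0.533
3.58/6.45 = 0.555
0.516 × 1.42 = 0.7327
R_total = 0.68 + 0.533 + 32.9 + 1.25 + 0.555 + 0.7327 + 0.18 = 36.83 ft²·°F·h/BTU
Q = A·ΔT/R = 1790 × (72.4 − (-11.8)) / 36.83 = 4092 BTU/h

4090 BTU/h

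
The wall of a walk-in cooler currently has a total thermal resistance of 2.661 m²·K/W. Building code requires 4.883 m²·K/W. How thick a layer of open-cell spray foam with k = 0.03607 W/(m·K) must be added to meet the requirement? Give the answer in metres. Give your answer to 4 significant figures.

ΔR = 4.883 − 2.661 = 2.222 m²·K/W
L = ΔR × k = 2.222 × 0.03607 = 0.080148 m

0.08015 m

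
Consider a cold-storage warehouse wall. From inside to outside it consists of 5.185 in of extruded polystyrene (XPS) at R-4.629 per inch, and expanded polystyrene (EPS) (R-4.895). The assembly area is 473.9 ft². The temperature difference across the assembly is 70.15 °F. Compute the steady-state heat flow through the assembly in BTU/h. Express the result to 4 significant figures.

5.185 × 4.629 = 24.001
R_total = 24.001 + 4.895 = 28.896 ft²·°F·h/BTU
Q = A·ΔT/R = 473.9 × 70.15 / 28.896 = 1150.5 BTU/h

1150 BTU/h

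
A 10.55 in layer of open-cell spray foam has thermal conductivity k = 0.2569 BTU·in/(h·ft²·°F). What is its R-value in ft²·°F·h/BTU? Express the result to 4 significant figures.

41.07 ft²·°F·h/BTU

R = L/k = 10.55/0.2569 = 41.067 ft²·°F·h/BTU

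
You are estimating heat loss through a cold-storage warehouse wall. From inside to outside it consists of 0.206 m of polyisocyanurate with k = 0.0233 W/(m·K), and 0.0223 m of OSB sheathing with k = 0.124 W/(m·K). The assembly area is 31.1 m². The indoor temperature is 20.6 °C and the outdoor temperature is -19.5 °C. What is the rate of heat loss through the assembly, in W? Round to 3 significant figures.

138 W

0.206/0.0233 = 8.841
0.0223/0.124 = 0.1798
R_total = 8.841 + 0.1798 = 9.021 m²·K/W
Q = A·ΔT/R = 31.1 × (20.6 − (-19.5)) / 9.021 = 138.2 W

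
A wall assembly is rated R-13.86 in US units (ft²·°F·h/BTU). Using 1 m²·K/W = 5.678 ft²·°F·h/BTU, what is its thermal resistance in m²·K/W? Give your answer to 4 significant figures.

2.441 m²·K/W

R_SI = 13.86/5.678 = 2.441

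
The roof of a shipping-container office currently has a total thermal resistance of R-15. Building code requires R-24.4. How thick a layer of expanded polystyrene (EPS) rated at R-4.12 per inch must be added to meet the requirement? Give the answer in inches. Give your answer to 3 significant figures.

ΔR = 24.4 − 15 = 9.4 ft²·°F·h/BTU
L = ΔR / (R/in) = 9.4/4.12 = 2.282 in

2.28 in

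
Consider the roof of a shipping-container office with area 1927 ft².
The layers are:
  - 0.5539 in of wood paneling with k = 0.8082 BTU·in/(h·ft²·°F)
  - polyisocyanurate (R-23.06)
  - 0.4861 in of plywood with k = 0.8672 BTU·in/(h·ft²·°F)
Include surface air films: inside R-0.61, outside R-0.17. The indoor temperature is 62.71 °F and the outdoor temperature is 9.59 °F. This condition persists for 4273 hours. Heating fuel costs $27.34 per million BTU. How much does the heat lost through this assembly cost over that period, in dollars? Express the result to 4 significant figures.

476.7 dollars

0.5539/0.8082 = 0.68535
0.4861/0.8672 = 0.56054
R_total = 0.61 + 0.68535 + 23.06 + 0.56054 + 0.17 = 25.086 ft²·°F·h/BTU
Q = 1927 × (62.71 − 9.59) / 25.086 = 4080.5 BTU/h
E = 4080.5 × 4273 = 17436000 BTU
Cost = 17436000/10⁶ × 27.34 = $476.7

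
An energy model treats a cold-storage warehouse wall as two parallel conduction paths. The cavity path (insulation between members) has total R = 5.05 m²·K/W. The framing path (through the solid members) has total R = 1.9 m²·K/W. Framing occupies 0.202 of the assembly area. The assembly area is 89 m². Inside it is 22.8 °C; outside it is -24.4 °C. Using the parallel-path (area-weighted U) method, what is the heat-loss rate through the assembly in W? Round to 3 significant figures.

1110 W

U_eff = 0.798/5.05 + 0.202/1.9 = 0.158 + 0.1063 = 0.2643
R_eff = 1/U_eff = 3.783 m²·K/W
Q = 89 × (22.8 − (-24.4)) / 3.783 = 1110 W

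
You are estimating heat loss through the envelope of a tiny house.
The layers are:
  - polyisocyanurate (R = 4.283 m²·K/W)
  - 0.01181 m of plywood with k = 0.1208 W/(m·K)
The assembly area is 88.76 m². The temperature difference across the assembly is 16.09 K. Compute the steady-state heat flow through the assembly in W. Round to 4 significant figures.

0.01181/0.1208 = 0.097765
R_total = 4.283 + 0.097765 = 4.3808 m²·K/W
Q = A·ΔT/R = 88.76 × 16.09 / 4.3808 = 326 W

326.0 W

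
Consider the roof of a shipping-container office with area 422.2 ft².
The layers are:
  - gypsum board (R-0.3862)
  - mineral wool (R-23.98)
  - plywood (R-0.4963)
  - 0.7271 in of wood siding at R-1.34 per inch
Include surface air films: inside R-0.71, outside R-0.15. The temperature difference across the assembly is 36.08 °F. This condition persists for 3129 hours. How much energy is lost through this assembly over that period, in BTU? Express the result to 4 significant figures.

1785000 BTU

0.7271 × 1.34 = 0.97431
R_total = 0.71 + 0.3862 + 23.98 + 0.4963 + 0.97431 + 0.15 = 26.697 ft²·°F·h/BTU
Q = 422.2 × 36.08 / 26.697 = 570.59 BTU/h
E = 570.59 × 3129 = 1785400 BTU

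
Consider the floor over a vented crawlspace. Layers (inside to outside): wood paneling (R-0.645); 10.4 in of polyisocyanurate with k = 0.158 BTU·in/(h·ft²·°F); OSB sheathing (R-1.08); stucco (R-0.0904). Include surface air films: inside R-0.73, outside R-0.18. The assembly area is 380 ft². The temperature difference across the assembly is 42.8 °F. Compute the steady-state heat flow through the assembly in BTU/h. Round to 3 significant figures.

10.4/0.158 = 65.82
R_total = 0.73 + 0.645 + 65.82 + 1.08 + 0.0904 + 0.18 = 68.55 ft²·°F·h/BTU
Q = A·ΔT/R = 380 × 42.8 / 68.55 = 237.3 BTU/h

237 BTU/h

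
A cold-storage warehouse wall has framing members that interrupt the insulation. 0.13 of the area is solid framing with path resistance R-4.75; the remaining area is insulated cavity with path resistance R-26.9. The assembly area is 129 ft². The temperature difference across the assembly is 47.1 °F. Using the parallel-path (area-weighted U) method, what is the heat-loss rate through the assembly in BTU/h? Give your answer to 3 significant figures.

U_eff = 0.87/26.9 + 0.13/4.75 = 0.03234 + 0.02737 = 0.05971
R_eff = 1/U_eff = 16.75 ft²·°F·h/BTU
Q = 129 × 47.1 / 16.75 = 362.8 BTU/h

363 BTU/h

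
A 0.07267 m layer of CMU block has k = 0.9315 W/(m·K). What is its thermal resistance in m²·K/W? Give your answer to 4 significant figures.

R = L/k = 0.07267/0.9315 = 0.078014 m²·K/W

0.07801 m²·K/W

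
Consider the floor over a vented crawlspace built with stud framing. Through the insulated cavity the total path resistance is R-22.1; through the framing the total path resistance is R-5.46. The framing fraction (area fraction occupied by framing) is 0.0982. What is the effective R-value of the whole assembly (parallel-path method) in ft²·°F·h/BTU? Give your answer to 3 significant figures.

17.0 ft²·°F·h/BTU

U_eff = 0.9018/22.1 + 0.0982/5.46 = 0.04081 + 0.01799 = 0.05879
R_eff = 1/U_eff = 17.01 ft²·°F·h/BTU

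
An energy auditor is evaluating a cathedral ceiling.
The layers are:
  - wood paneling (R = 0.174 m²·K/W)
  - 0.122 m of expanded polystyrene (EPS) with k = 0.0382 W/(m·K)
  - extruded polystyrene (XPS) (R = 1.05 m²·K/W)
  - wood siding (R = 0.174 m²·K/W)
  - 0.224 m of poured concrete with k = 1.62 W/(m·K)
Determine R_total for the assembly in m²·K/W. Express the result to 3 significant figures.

4.73 m²·K/W

0.122/0.0382 = 3.194
0.224/1.62 = 0.1383
R_total = 0.174 + 3.194 + 1.05 + 0.174 + 0.1383 = 4.73 m²·K/W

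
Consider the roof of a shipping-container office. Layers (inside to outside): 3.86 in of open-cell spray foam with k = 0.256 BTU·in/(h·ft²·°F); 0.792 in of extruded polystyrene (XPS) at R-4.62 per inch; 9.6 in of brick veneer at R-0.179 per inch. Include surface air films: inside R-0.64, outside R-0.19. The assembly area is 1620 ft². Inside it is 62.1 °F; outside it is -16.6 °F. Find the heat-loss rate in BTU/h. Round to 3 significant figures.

3.86/0.256 = 15.08
0.792 × 4.62 = 3.659
9.6 × 0.179 = 1.718
R_total = 0.64 + 15.08 + 3.659 + 1.718 + 0.19 = 21.29 ft²·°F·h/BTU
Q = A·ΔT/R = 1620 × (62.1 − (-16.6)) / 21.29 = 5990 BTU/h

5990 BTU/h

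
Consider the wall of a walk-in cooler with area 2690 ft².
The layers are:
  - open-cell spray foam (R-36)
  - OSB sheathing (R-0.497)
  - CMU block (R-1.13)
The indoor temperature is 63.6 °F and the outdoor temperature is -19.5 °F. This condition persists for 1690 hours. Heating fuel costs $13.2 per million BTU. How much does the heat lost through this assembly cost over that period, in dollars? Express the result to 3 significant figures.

133 dollars

R_total = 36 + 0.497 + 1.13 = 37.63 ft²·°F·h/BTU
Q = 2690 × (63.6 − (-19.5)) / 37.63 = 5941 BTU/h
E = 5941 × 1690 = 10040000 BTU
Cost = 10040000/10⁶ × 13.2 = $132.5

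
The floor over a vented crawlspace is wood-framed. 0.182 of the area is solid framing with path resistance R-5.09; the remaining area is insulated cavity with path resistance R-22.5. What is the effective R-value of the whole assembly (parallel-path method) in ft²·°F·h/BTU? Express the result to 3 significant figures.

13.9 ft²·°F·h/BTU

U_eff = 0.818/22.5 + 0.182/5.09 = 0.03636 + 0.03576 = 0.07211
R_eff = 1/U_eff = 13.87 ft²·°F·h/BTU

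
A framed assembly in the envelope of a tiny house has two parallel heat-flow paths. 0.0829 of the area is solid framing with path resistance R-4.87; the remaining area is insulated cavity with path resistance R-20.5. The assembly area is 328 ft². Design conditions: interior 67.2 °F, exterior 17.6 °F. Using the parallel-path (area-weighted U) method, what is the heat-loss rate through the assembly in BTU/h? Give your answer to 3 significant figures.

1000 BTU/h

U_eff = 0.9171/20.5 + 0.0829/4.87 = 0.04474 + 0.01702 = 0.06176
R_eff = 1/U_eff = 16.19 ft²·°F·h/BTU
Q = 328 × (67.2 − 17.6) / 16.19 = 1005 BTU/h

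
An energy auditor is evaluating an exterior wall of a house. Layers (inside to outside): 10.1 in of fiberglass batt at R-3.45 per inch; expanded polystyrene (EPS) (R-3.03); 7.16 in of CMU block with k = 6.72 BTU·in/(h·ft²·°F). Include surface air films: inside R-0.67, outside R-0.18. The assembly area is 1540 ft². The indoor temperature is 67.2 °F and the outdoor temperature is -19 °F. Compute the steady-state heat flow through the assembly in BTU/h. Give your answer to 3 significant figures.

3340 BTU/h

10.1 × 3.45 = 34.84
7.16/6.72 = 1.065
R_total = 0.67 + 34.84 + 3.03 + 1.065 + 0.18 = 39.79 ft²·°F·h/BTU
Q = A·ΔT/R = 1540 × (67.2 − (-19)) / 39.79 = 3336 BTU/h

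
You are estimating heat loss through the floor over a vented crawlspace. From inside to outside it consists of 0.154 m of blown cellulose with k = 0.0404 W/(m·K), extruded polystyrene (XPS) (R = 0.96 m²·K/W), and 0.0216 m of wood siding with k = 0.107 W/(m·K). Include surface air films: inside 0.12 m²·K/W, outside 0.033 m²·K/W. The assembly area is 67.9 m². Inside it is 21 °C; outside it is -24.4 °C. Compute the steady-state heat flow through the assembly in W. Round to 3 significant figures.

601 W

0.154/0.0404 = 3.812
0.0216/0.107 = 0.2019
R_total = 0.12 + 3.812 + 0.96 + 0.2019 + 0.033 = 5.127 m²·K/W
Q = A·ΔT/R = 67.9 × (21 − (-24.4)) / 5.127 = 601.3 W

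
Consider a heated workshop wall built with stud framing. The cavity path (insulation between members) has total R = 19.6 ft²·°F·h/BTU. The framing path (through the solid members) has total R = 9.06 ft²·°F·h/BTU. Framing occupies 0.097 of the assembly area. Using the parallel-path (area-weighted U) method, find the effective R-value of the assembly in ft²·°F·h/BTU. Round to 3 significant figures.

U_eff = 0.903/19.6 + 0.097/9.06 = 0.04607 + 0.01071 = 0.05678
R_eff = 1/U_eff = 17.61 ft²·°F·h/BTU

17.6 ft²·°F·h/BTU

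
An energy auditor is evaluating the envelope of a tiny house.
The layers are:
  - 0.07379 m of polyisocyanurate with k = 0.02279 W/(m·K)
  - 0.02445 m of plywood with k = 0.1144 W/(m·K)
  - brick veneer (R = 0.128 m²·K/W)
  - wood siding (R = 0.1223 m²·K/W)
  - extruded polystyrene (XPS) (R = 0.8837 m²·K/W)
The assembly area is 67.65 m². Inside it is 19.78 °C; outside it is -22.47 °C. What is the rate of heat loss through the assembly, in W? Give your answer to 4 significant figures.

623.3 W

0.07379/0.02279 = 3.2378
0.02445/0.1144 = 0.21372
R_total = 3.2378 + 0.21372 + 0.128 + 0.1223 + 0.8837 = 4.5855 m²·K/W
Q = A·ΔT/R = 67.65 × (19.78 − (-22.47)) / 4.5855 = 623.31 W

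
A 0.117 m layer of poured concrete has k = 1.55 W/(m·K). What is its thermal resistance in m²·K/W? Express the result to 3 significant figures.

R = L/k = 0.117/1.55 = 0.07548 m²·K/W

0.0755 m²·K/W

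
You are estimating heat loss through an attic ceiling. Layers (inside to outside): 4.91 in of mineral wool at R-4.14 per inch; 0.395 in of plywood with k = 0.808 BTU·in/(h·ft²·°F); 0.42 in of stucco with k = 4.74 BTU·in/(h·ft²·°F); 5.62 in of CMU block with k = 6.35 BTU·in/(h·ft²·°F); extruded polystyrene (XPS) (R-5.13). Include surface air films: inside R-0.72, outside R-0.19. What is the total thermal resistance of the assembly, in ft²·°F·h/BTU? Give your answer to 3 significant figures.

4.91 × 4.14 = 20.33
0.395/0.808 = 0.4889
0.42/4.74 = 0.08861
5.62/6.35 = 0.885
R_total = 0.72 + 20.33 + 0.4889 + 0.08861 + 0.885 + 5.13 + 0.19 = 27.83 ft²·°F·h/BTU

27.8 ft²·°F·h/BTU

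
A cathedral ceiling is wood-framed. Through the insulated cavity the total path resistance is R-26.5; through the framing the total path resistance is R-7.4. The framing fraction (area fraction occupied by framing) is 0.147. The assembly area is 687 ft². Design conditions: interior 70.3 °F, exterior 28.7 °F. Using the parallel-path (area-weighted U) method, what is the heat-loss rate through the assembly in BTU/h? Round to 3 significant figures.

1490 BTU/h

U_eff = 0.853/26.5 + 0.147/7.4 = 0.03219 + 0.01986 = 0.05205
R_eff = 1/U_eff = 19.21 ft²·°F·h/BTU
Q = 687 × (70.3 − 28.7) / 19.21 = 1488 BTU/h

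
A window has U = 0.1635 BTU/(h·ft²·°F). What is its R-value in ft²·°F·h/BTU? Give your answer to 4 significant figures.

R = 1/U = 1/0.1635 = 6.1162

6.116 ft²·°F·h/BTU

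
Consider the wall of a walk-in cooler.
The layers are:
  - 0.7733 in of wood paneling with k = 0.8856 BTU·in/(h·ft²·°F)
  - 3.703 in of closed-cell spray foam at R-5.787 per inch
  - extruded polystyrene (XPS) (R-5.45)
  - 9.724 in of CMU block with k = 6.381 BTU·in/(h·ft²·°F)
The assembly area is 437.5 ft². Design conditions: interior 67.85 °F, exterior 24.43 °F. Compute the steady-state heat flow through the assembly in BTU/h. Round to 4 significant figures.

0.7733/0.8856 = 0.87319
3.703 × 5.787 = 21.429
9.724/6.381 = 1.5239
R_total = 0.87319 + 21.429 + 5.45 + 1.5239 = 29.276 ft²·°F·h/BTU
Q = A·ΔT/R = 437.5 × (67.85 − 24.43) / 29.276 = 648.86 BTU/h

648.9 BTU/h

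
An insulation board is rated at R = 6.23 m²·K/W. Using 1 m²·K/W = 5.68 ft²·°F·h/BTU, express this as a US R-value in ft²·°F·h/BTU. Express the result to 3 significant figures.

R_US = 6.23 × 5.68 = 35.39

35.4 ft²·°F·h/BTU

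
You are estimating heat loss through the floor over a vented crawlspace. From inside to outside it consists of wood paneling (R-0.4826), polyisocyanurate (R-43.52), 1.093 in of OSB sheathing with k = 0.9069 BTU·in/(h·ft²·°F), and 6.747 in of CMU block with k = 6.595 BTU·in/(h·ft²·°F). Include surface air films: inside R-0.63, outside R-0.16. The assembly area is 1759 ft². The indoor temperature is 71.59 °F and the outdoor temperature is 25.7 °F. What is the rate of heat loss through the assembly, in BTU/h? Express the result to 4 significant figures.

1.093/0.9069 = 1.2052
6.747/6.595 = 1.023
R_total = 0.63 + 0.4826 + 43.52 + 1.2052 + 1.023 + 0.16 = 47.021 ft²·°F·h/BTU
Q = A·ΔT/R = 1759 × (71.59 − 25.7) / 47.021 = 1716.7 BTU/h

1717 BTU/h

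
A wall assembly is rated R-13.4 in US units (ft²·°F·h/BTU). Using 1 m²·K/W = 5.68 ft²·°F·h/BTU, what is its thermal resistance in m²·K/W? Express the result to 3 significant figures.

R_SI = 13.4/5.68 = 2.359

2.36 m²·K/W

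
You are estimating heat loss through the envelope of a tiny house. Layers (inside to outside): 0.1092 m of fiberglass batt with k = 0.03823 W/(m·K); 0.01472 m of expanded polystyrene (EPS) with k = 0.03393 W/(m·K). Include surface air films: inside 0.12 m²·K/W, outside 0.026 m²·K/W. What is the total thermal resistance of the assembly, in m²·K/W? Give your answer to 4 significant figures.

3.436 m²·K/W

0.1092/0.03823 = 2.8564
0.01472/0.03393 = 0.43383
R_total = 0.12 + 2.8564 + 0.43383 + 0.026 = 3.4362 m²·K/W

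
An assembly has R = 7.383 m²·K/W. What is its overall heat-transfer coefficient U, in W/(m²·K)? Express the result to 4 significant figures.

U = 1/R = 1/7.383 = 0.13545

0.1354 W/(m²·K)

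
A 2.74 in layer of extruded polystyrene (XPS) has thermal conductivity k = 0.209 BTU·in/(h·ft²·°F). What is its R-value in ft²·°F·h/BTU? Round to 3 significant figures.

13.1 ft²·°F·h/BTU

R = L/k = 2.74/0.209 = 13.11 ft²·°F·h/BTU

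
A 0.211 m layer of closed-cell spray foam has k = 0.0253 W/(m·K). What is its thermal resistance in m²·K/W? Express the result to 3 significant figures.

R = L/k = 0.211/0.0253 = 8.34 m²·K/W

8.34 m²·K/W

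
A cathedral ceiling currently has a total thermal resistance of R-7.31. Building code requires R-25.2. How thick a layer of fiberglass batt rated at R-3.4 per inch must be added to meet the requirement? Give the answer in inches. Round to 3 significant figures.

ΔR = 25.2 − 7.31 = 17.89 ft²·°F·h/BTU
L = ΔR / (R/in) = 17.89/3.4 = 5.262 in

5.26 in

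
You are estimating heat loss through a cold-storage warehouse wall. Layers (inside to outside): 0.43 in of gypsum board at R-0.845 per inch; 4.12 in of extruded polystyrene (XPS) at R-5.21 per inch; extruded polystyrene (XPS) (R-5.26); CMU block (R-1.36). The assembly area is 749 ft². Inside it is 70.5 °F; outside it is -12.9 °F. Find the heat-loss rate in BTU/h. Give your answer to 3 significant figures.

2200 BTU/h

0.43 × 0.845 = 0.3634
4.12 × 5.21 = 21.47
R_total = 0.3634 + 21.47 + 5.26 + 1.36 = 28.45 ft²·°F·h/BTU
Q = A·ΔT/R = 749 × (70.5 − (-12.9)) / 28.45 = 2196 BTU/h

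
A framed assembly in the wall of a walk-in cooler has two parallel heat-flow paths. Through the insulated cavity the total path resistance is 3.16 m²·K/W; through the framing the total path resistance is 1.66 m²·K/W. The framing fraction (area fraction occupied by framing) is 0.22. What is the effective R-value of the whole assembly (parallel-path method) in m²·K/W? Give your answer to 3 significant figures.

U_eff = 0.78/3.16 + 0.22/1.66 = 0.2468 + 0.1325 = 0.3794
R_eff = 1/U_eff = 2.636 m²·K/W

2.64 m²·K/W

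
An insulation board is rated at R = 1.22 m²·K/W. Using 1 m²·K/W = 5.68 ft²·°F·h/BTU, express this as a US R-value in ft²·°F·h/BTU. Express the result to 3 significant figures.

R_US = 1.22 × 5.68 = 6.93

6.93 ft²·°F·h/BTU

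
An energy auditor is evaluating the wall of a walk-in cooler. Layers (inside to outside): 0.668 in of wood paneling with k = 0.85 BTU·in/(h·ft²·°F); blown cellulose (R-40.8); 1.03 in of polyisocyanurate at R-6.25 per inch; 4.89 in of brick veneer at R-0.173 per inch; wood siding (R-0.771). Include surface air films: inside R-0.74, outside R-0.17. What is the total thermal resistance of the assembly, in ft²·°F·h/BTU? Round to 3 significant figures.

50.6 ft²·°F·h/BTU

0.668/0.85 = 0.7859
1.03 × 6.25 = 6.438
4.89 × 0.173 = 0.846
R_total = 0.74 + 0.7859 + 40.8 + 6.438 + 0.846 + 0.771 + 0.17 = 50.55 ft²·°F·h/BTU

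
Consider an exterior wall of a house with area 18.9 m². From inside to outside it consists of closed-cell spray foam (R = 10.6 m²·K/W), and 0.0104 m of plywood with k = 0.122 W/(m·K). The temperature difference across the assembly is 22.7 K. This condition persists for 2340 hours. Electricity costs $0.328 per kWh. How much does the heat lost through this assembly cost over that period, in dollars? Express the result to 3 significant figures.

30.8 dollars

0.0104/0.122 = 0.08525
R_total = 10.6 + 0.08525 = 10.69 m²·K/W
Q = 18.9 × 22.7 / 10.69 = 40.15 W
E = 40.15 W × 2340 h / 1000 = 93.95 kWh
Cost = 93.95 × 0.328 = $30.82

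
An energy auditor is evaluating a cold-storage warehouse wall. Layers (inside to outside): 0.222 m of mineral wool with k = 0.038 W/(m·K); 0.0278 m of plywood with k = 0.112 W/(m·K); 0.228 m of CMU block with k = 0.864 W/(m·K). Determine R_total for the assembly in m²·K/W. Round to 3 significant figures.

6.35 m²·K/W

0.222/0.038 = 5.842
0.0278/0.112 = 0.2482
0.228/0.864 = 0.2639
R_total = 5.842 + 0.2482 + 0.2639 = 6.354 m²·K/W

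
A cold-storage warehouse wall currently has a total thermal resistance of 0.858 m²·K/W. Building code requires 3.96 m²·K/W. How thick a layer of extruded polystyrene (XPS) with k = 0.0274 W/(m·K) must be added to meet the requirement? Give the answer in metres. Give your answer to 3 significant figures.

0.0850 m

ΔR = 3.96 − 0.858 = 3.102 m²·K/W
L = ΔR × k = 3.102 × 0.0274 = 0.08499 m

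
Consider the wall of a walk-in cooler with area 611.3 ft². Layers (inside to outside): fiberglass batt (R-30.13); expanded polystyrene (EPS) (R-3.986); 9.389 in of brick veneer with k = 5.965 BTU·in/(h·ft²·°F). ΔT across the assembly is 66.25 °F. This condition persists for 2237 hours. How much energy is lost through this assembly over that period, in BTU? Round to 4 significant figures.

2538000 BTU

9.389/5.965 = 1.574
R_total = 30.13 + 3.986 + 1.574 = 35.69 ft²·°F·h/BTU
Q = 611.3 × 66.25 / 35.69 = 1134.7 BTU/h
E = 1134.7 × 2237 = 2538400 BTU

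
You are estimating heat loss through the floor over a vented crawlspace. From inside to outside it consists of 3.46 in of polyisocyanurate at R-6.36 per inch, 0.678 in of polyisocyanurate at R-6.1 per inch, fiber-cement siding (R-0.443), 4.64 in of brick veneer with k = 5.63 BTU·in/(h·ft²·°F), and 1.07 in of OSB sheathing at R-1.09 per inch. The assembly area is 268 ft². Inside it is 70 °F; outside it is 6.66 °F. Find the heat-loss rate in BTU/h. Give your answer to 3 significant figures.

594 BTU/h

3.46 × 6.36 = 22.01
0.678 × 6.1 = 4.136
4.64/5.63 = 0.8242
1.07 × 1.09 = 1.166
R_total = 22.01 + 4.136 + 0.443 + 0.8242 + 1.166 = 28.57 ft²·°F·h/BTU
Q = A·ΔT/R = 268 × (70 − 6.66) / 28.57 = 594.1 BTU/h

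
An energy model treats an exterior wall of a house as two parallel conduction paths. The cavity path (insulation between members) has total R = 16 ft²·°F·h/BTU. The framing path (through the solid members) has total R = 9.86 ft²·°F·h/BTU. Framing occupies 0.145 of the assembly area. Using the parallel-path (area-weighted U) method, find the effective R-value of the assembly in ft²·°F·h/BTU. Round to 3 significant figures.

14.7 ft²·°F·h/BTU

U_eff = 0.855/16 + 0.145/9.86 = 0.05344 + 0.01471 = 0.06814
R_eff = 1/U_eff = 14.67 ft²·°F·h/BTU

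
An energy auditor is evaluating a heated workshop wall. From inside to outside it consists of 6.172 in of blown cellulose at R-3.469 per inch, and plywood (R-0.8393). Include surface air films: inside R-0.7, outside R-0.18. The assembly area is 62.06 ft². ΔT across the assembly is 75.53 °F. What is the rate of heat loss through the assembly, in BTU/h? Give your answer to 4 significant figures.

202.7 BTU/h

6.172 × 3.469 = 21.411
R_total = 0.7 + 21.411 + 0.8393 + 0.18 = 23.13 ft²·°F·h/BTU
Q = A·ΔT/R = 62.06 × 75.53 / 23.13 = 202.65 BTU/h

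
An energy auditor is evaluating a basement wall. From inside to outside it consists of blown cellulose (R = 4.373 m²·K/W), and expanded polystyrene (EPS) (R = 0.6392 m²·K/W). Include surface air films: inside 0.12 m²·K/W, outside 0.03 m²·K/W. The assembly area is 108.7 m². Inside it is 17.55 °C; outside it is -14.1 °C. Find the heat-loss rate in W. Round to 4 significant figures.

666.5 W

R_total = 0.12 + 4.373 + 0.6392 + 0.03 = 5.1622 m²·K/W
Q = A·ΔT/R = 108.7 × (17.55 − (-14.1)) / 5.1622 = 666.45 W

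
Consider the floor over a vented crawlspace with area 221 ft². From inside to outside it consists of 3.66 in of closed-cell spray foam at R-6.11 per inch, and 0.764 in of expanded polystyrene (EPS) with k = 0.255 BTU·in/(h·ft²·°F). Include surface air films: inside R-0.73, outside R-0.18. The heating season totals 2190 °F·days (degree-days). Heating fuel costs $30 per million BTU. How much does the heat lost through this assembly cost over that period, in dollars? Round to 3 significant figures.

3.66 × 6.11 = 22.36
0.764/0.255 = 2.996
R_total = 0.73 + 22.36 + 2.996 + 0.18 = 26.27 ft²·°F·h/BTU
E = A × HDD × 24 / R = 221 × 2190 × 24 / 26.27 = 442200 BTU
Cost = 442200/10⁶ × 30 = $13.27

13.3 dollars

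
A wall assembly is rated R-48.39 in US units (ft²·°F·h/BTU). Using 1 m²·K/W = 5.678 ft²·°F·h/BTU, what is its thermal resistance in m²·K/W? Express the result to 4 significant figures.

8.522 m²·K/W

R_SI = 48.39/5.678 = 8.5224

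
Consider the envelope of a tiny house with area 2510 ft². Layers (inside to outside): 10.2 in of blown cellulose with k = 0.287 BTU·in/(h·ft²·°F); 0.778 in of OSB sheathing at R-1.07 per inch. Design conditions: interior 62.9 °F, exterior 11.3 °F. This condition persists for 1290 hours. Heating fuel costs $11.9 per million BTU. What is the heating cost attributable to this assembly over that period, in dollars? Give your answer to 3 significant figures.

54.7 dollars

10.2/0.287 = 35.54
0.778 × 1.07 = 0.8325
R_total = 35.54 + 0.8325 = 36.37 ft²·°F·h/BTU
Q = 2510 × (62.9 − 11.3) / 36.37 = 3561 BTU/h
E = 3561 × 1290 = 4593000 BTU
Cost = 4593000/10⁶ × 11.9 = $54.66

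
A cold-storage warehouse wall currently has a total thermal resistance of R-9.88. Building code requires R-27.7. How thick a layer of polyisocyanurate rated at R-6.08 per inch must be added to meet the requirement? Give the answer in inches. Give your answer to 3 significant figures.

2.93 in

ΔR = 27.7 − 9.88 = 17.82 ft²·°F·h/BTU
L = ΔR / (R/in) = 17.82/6.08 = 2.931 in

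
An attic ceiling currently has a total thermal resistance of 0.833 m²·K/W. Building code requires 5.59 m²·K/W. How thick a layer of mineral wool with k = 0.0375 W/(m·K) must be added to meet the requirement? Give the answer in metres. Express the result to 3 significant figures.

ΔR = 5.59 − 0.833 = 4.757 m²·K/W
L = ΔR × k = 4.757 × 0.0375 = 0.1784 m

0.178 m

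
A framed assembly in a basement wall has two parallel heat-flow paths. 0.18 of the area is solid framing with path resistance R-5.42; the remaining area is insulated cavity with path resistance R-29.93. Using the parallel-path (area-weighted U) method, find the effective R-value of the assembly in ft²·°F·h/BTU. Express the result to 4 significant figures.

U_eff = 0.82/29.93 + 0.18/5.42 = 0.027397 + 0.03321 = 0.060608
R_eff = 1/U_eff = 16.5 ft²·°F·h/BTU

16.50 ft²·°F·h/BTU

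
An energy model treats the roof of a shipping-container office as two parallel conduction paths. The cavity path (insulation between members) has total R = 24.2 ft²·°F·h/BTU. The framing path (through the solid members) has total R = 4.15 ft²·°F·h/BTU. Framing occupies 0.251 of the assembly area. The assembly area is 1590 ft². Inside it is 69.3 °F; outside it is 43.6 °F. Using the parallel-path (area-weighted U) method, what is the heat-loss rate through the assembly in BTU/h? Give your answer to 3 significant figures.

U_eff = 0.749/24.2 + 0.251/4.15 = 0.03095 + 0.06048 = 0.09143
R_eff = 1/U_eff = 10.94 ft²·°F·h/BTU
Q = 1590 × (69.3 − 43.6) / 10.94 = 3736 BTU/h

3740 BTU/h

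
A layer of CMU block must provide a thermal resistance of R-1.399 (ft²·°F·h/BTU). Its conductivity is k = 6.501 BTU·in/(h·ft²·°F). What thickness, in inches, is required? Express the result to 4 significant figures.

9.095 in

L = R × k = 1.399 × 6.501 = 9.0949 in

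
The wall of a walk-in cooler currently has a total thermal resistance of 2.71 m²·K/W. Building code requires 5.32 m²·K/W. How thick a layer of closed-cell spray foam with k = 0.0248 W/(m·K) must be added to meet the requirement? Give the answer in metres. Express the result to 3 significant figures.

ΔR = 5.32 − 2.71 = 2.61 m²·K/W
L = ΔR × k = 2.61 × 0.0248 = 0.06473 m

0.0647 m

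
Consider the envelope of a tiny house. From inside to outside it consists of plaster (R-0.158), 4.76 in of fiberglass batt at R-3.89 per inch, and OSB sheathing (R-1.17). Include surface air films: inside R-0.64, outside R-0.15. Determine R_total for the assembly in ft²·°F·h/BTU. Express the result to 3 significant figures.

4.76 × 3.89 = 18.52
R_total = 0.64 + 0.158 + 18.52 + 1.17 + 0.15 = 20.63 ft²·°F·h/BTU

20.6 ft²·°F·h/BTU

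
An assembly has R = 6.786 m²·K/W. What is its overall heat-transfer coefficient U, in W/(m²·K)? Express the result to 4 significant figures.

0.1474 W/(m²·K)

U = 1/R = 1/6.786 = 0.14736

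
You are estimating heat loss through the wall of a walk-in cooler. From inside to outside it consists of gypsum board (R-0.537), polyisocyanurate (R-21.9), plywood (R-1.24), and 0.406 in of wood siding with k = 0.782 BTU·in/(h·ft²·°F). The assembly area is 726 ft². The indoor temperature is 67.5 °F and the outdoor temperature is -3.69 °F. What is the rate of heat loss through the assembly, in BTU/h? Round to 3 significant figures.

0.406/0.782 = 0.5192
R_total = 0.537 + 21.9 + 1.24 + 0.5192 = 24.2 ft²·°F·h/BTU
Q = A·ΔT/R = 726 × (67.5 − (-3.69)) / 24.2 = 2136 BTU/h

2140 BTU/h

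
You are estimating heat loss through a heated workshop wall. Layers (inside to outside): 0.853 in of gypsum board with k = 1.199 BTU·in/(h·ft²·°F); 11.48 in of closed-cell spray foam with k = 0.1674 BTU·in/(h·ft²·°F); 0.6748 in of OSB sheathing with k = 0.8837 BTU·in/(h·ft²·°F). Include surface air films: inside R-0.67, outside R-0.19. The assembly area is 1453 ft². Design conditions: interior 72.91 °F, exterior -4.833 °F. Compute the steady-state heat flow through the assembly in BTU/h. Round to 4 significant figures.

0.853/1.199 = 0.71143
11.48/0.1674 = 68.578
0.6748/0.8837 = 0.76361
R_total = 0.67 + 0.71143 + 68.578 + 0.76361 + 0.19 = 70.913 ft²·°F·h/BTU
Q = A·ΔT/R = 1453 × (72.91 − (-4.833)) / 70.913 = 1592.9 BTU/h

1593 BTU/h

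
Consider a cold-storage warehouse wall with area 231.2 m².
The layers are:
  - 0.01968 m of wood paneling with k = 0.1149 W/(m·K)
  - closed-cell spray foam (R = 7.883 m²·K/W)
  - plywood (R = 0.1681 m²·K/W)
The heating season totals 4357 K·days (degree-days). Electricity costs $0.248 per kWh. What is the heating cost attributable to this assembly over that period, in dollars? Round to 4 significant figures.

0.01968/0.1149 = 0.17128
R_total = 0.17128 + 7.883 + 0.1681 = 8.2224 m²·K/W
E = A × HDD × 24 / R / 1000 = 231.2 × 4357 × 24 / 8.2224 / 1000 = 2940.3 kWh
Cost = 2940.3 × 0.248 = $729.19

729.2 dollars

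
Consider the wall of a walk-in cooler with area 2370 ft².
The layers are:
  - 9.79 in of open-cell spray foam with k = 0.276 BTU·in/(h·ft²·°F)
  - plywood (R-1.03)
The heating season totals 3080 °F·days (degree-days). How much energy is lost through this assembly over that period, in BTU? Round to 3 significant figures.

4800000 BTU

9.79/0.276 = 35.47
R_total = 35.47 + 1.03 = 36.5 ft²·°F·h/BTU
E = A × HDD × 24 / R = 2370 × 3080 × 24 / 36.5 = 4800000 BTU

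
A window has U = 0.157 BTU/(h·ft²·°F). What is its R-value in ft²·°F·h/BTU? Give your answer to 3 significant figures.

6.37 ft²·°F·h/BTU

R = 1/U = 1/0.157 = 6.369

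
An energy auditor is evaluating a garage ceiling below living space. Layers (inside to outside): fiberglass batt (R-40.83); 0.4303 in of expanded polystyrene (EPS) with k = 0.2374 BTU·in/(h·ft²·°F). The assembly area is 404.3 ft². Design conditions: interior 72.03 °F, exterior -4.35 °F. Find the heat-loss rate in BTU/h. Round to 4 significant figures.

724.2 BTU/h

0.4303/0.2374 = 1.8126
R_total = 40.83 + 1.8126 = 42.643 ft²·°F·h/BTU
Q = A·ΔT/R = 404.3 × (72.03 − (-4.35)) / 42.643 = 724.17 BTU/h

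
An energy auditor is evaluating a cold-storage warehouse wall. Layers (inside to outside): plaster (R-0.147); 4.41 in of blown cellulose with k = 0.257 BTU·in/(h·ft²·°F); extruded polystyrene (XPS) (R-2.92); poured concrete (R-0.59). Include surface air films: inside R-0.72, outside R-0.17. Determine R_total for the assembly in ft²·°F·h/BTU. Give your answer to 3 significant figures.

21.7 ft²·°F·h/BTU

4.41/0.257 = 17.16
R_total = 0.72 + 0.147 + 17.16 + 2.92 + 0.59 + 0.17 = 21.71 ft²·°F·h/BTU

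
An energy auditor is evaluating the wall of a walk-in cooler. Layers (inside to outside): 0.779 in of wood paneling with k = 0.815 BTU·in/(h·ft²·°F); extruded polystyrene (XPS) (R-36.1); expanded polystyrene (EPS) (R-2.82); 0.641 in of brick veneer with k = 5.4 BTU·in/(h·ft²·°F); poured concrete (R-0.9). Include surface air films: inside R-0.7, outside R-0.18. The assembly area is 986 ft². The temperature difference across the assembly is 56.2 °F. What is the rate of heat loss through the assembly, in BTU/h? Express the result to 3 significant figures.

1330 BTU/h

0.779/0.815 = 0.9558
0.641/5.4 = 0.1187
R_total = 0.7 + 0.9558 + 36.1 + 2.82 + 0.1187 + 0.9 + 0.18 = 41.77 ft²·°F·h/BTU
Q = A·ΔT/R = 986 × 56.2 / 41.77 = 1326 BTU/h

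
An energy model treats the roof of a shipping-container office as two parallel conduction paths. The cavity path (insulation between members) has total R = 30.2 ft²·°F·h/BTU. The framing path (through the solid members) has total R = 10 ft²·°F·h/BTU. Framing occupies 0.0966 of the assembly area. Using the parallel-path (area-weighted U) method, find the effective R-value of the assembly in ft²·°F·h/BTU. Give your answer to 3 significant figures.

U_eff = 0.9034/30.2 + 0.0966/10 = 0.02991 + 0.00966 = 0.03957
R_eff = 1/U_eff = 25.27 ft²·°F·h/BTU

25.3 ft²·°F·h/BTU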